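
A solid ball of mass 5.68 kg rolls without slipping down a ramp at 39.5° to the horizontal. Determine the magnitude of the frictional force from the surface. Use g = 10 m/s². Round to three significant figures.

For this body I = (2/5)MR², i.e. k = I/(MR²) = 0.4.
Translational: Mg sinθ − f = Ma. Rotational about the CM: fR = Iα = kMRa, so f = kMa.
Combining, a = g sinθ/(1+k) and f = kMa = kMg sinθ/(1+k).
f = 0.4 × 5.68 × 10 × sin39.5° / 1.4 ≈ 10.3 N.

f ≈ 10.3 N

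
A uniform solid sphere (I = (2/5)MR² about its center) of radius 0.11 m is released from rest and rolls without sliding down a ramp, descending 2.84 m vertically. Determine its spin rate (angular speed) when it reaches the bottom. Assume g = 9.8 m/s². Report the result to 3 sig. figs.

For this body I = (2/5)MR², i.e. k = I/(MR²) = 0.4.
Rolling without slipping gives ω = v/R, so the total kinetic energy is ½Mv² + ½Iω² = ½(1+k)Mv² = (7/10)Mv².
Energy conservation Mgh = ½(1+k)Mv² gives v = √(2gh/(1+k)) = √(2 × 9.8 × 2.84 / 1.4) = 6.306 m/s.
Then ω = v/R = 6.306 / 0.11 ≈ 57.3 rad/s.

ω ≈ 57.3 rad/s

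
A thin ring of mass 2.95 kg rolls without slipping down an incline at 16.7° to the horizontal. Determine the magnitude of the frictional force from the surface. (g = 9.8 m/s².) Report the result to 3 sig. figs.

f ≈ 4.15 N

The moment of inertia is MR², giving k ≡ I/(MR²) = 1.
Translational: Mg sinθ − f = Ma. Rotational about the CM: fR = Iα = kMRa, so f = kMa.
Combining, a = g sinθ/(1+k) and f = kMa = kMg sinθ/(1+k).
f = 1 × 2.95 × 9.8 × sin16.7° / 2 ≈ 4.15 N.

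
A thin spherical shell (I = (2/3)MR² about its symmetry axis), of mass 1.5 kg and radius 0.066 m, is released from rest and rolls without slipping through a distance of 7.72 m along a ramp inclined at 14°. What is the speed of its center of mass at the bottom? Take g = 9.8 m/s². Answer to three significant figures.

v ≈ 4.69 m/s

The moment of inertia is (2/3)MR², giving k ≡ I/(MR²) = 2/3.
Rolling without slipping gives ω = v/R, so the total kinetic energy is ½Mv² + ½Iω² = ½(1+k)Mv² = (5/6)Mv².
The vertical drop is h = L sinθ = 7.72 × sin14° = 1.868 m.
Setting Mgh = (5/6)Mv² gives v = √(2gh/(1+k)) = √(2·9.8·1.868/1.667) ≈ 4.69 m/s.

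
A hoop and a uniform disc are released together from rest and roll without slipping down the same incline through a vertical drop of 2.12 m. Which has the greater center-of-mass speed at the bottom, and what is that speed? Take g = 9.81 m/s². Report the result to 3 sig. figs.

For rolling without slipping, Mgh = ½(1+k)Mv² where k = I/(MR²), so v = √(2gh/(1+k)).
Hoop: k = 1, giving v = √(2×9.81×2.12/2) = 4.56 m/s.
Uniform disc: k = 0.5, giving v = √(2×9.81×2.12/1.5) = 5.266 m/s.
The smaller k wins: the uniform disc, at ≈ 5.27 m/s.

the uniform disc, at v ≈ 5.27 m/s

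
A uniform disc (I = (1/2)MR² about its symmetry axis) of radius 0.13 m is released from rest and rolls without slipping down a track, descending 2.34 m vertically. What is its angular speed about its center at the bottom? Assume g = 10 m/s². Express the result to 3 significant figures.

With I = (1/2)MR², the ratio k = I/(MR²) is 0.5.
Since it rolls without slipping, ω = v/R and KE = ½Mv² + ½Iω² = ½(1+k)Mv² = (3/4)Mv².
Energy conservation Mgh = ½(1+k)Mv² gives v = √(2gh/(1+k)) = √(2 × 10 × 2.34 / 1.5) = 5.586 m/s.
Then ω = v/R = 5.586 / 0.13 ≈ 43.0 rad/s.

ω ≈ 43.0 rad/s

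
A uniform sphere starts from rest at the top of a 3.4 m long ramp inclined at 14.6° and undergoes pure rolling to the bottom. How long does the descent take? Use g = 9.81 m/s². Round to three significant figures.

With I = (2/5)MR², the ratio k = I/(MR²) is 0.4.
Newton's second law down the slope: Mg sinθ − f = Ma. The torque equation fR = Iα (with α = a/R) gives f = kMa.
Hence a = g sinθ/(1+k) = 9.81×sin14.6°/1.4 = 1.766 m/s².
With constant a from rest, t = √(2L/a) = √(2·3.4/1.766) ≈ 1.96 s.

t ≈ 1.96 s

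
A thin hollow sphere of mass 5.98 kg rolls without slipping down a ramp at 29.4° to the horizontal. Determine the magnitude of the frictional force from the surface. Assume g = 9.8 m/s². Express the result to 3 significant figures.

f ≈ 11.5 N

The moment of inertia is (2/3)MR², giving k ≡ I/(MR²) = 2/3.
Along the incline Mg sinθ − f = Ma, and torque about the center fR = Iα = kMR²(a/R) gives f = kMa.
Combining, a = g sinθ/(1+k) and f = kMa = kMg sinθ/(1+k).
f = (2/3) × 5.98 × 9.8 × sin29.4° / 1.667 ≈ 11.5 N.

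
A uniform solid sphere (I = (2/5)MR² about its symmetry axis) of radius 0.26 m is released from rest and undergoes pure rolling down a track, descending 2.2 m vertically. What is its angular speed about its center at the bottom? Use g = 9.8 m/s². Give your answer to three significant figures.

With I = (2/5)MR², the ratio k = I/(MR²) is 0.4.
Rolling without slipping gives ω = v/R, so the total kinetic energy is ½Mv² + ½Iω² = ½(1+k)Mv² = (7/10)Mv².
Energy conservation Mgh = ½(1+k)Mv² gives v = √(2gh/(1+k)) = √(2 × 9.8 × 2.2 / 1.4) = 5.55 m/s.
The angular speed follows from ω = v/R = 5.55/0.26 ≈ 21.3 rad/s.

ω ≈ 21.3 rad/s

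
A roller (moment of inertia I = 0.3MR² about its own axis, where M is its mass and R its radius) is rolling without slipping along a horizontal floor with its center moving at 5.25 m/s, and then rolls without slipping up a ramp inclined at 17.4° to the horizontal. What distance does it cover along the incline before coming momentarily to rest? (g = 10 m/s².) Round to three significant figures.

d ≈ 5.99 m

The moment of inertia is 0.3MR², giving k ≡ I/(MR²) = 0.3.
Pure rolling means v = ωR; then KE = ½Mv² + ½I(v/R)² = ½(1+k)Mv² = (13/20)Mv².
Setting this equal to Mgh gives the vertical rise h = (1+k)v₀²/(2g) = 1.3×5.25²/(2×10) = 1.792 m.
Along the incline, d = h/sinθ = 1.792/sin17.4° ≈ 5.99 m.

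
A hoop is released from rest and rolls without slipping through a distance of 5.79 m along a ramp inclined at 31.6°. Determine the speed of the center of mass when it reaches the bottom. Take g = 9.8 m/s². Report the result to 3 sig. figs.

The moment of inertia is MR², giving k ≡ I/(MR²) = 1.
Since it rolls without slipping, ω = v/R and KE = ½Mv² + ½Iω² = ½(1+k)Mv² = Mv².
The vertical drop is h = L sinθ = 5.79 × sin31.6° = 3.034 m.
Setting Mgh = Mv² gives v = √(2gh/(1+k)) = √(2·9.8·3.034/2) ≈ 5.45 m/s.

v ≈ 5.45 m/s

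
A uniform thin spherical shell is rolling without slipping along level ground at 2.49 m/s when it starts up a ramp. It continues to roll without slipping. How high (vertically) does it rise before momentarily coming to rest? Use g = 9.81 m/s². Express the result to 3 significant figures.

h ≈ 0.527 m

The moment of inertia is (2/3)MR², giving k ≡ I/(MR²) = 2/3.
Rolling without slipping gives ω = v/R, so the total kinetic energy is ½Mv² + ½Iω² = ½(1+k)Mv² = (5/6)Mv².
All of this converts to potential energy at the highest point: (5/6)Mv₀² = Mgh.
Thus h = (1+k)v₀²/(2g) = 1.667 × 2.49² / (2 × 9.81) ≈ 0.527 m.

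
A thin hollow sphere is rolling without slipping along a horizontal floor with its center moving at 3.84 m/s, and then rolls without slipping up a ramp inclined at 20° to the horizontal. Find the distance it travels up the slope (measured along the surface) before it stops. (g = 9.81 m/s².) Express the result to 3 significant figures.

With I = (2/3)MR², the ratio k = I/(MR²) is 2/3.
The rolling condition ω = v/R makes the rotational term ½I(v/R)² = ½kMv², so KE_total = ½(1+k)Mv² = (5/6)Mv².
Setting this equal to Mgh gives the vertical rise h = (1+k)v₀²/(2g) = 1.667×3.84²/(2×9.81) = 1.253 m.
Along the incline, d = h/sinθ = 1.253/sin20° ≈ 3.66 m.

d ≈ 3.66 m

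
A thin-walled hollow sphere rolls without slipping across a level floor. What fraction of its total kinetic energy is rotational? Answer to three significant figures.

For this body I = (2/3)MR², i.e. k = I/(MR²) = 2/3.
With ω = v/R, KE_trans = ½Mv² and KE_rot = ½Iω² = ½kMv², so KE_total = ½(1+k)Mv².
The rotational fraction is therefore k/(1+k) = (2/3)/1.667 ≈ 0.400.

fraction ≈ 0.400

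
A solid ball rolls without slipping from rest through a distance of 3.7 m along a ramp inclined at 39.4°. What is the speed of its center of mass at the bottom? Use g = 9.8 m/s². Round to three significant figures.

v ≈ 5.73 m/s

With I = (2/5)MR², the ratio k = I/(MR²) is 0.4.
Since it rolls without slipping, ω = v/R and KE = ½Mv² + ½Iω² = ½(1+k)Mv² = (7/10)Mv².
The vertical drop is h = L sinθ = 3.7 × sin39.4° = 2.349 m.
Energy conservation: Mgh = (7/10)Mv², so v = √(2gh/(1+k)) = √(2 × 9.8 × 2.349 / 1.4) ≈ 5.73 m/s.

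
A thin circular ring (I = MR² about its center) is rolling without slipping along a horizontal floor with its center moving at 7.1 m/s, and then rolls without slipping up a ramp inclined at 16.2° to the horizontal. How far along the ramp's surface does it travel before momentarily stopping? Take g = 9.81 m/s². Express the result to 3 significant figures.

Here I = MR², so the shape factor k = I/(MR²) = 1.
Rolling without slipping gives ω = v/R, so the total kinetic energy is ½Mv² + ½Iω² = ½(1+k)Mv² = Mv².
Setting this equal to Mgh gives the vertical rise h = (1+k)v₀²/(2g) = 2×7.1²/(2×9.81) = 5.139 m.
The distance along the slope is d = h/sinθ = 5.139/sin16.2° ≈ 18.4 m.

d ≈ 18.4 m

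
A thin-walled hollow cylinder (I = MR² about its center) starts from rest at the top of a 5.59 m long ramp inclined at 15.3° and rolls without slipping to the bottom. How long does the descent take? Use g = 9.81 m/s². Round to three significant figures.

The moment of inertia is MR², giving k ≡ I/(MR²) = 1.
Newton's second law down the slope: Mg sinθ − f = Ma. The torque equation fR = Iα (with α = a/R) gives f = kMa.
Hence a = g sinθ/(1+k) = 9.81×sin15.3°/2 = 1.294 m/s².
Starting from rest, L = ½at², so t = √(2L/a) = √(2×5.59/1.294) ≈ 2.94 s.

t ≈ 2.94 s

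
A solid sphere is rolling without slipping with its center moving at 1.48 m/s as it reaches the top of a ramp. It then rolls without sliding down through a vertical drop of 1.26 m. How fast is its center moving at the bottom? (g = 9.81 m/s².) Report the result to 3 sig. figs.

v ≈ 4.46 m/s

With I = (2/5)MR², the ratio k = I/(MR²) is 0.4.
Since it rolls without slipping, ω = v/R and KE = ½Mv² + ½Iω² = ½(1+k)Mv² = (7/10)Mv².
Conserving energy between top and bottom: (7/10)Mv² = (7/10)Mv₀² + Mgh, hence v² = v₀² + 2gh/(1+k).
v = √(1.48² + 2×9.81×1.26/1.4) = √19.85 ≈ 4.46 m/s.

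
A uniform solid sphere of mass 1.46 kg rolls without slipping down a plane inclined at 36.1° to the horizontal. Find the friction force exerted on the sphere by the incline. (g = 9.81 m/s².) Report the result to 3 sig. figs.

f ≈ 2.41 N

The moment of inertia is (2/5)MR², giving k ≡ I/(MR²) = 0.4.
Along the incline Mg sinθ − f = Ma, and torque about the center fR = Iα = kMR²(a/R) gives f = kMa.
Combining, a = g sinθ/(1+k) and f = kMa = kMg sinθ/(1+k).
f = 0.4 × 1.46 × 9.81 × sin36.1° / 1.4 ≈ 2.41 N.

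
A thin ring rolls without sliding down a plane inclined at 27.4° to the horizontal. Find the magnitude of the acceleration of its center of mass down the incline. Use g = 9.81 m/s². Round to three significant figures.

With I = MR², the ratio k = I/(MR²) is 1.
Newton's second law down the slope: Mg sinθ − f = Ma. The torque equation fR = Iα (with α = a/R) gives f = kMa.
Eliminating f: Mg sinθ = (1+k)Ma, so a = g sinθ/(1+k) = 9.81 × sin27.4° / 2 ≈ 2.26 m/s².

a ≈ 2.26 m/s²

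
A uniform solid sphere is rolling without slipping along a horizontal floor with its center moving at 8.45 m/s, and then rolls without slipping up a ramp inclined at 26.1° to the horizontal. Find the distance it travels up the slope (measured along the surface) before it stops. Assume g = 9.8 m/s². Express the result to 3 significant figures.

d ≈ 11.6 m

The moment of inertia is (2/5)MR², giving k ≡ I/(MR²) = 0.4.
Since it rolls without slipping, ω = v/R and KE = ½Mv² + ½Iω² = ½(1+k)Mv² = (7/10)Mv².
Setting this equal to Mgh gives the vertical rise h = (1+k)v₀²/(2g) = 1.4×8.45²/(2×9.8) = 5.1 m.
The distance along the slope is d = h/sinθ = 5.1/sin26.1° ≈ 11.6 m.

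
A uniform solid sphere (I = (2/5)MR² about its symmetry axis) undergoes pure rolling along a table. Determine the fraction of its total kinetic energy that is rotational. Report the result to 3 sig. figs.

fraction ≈ 0.286

For this body I = (2/5)MR², i.e. k = I/(MR²) = 0.4.
Since ω = v/R, the translational part is ½Mv² and the rotational part is ½I(v/R)² = ½kMv²; the total is ½(1+k)Mv².
The rotational fraction is therefore k/(1+k) = 0.4/1.4 ≈ 0.286.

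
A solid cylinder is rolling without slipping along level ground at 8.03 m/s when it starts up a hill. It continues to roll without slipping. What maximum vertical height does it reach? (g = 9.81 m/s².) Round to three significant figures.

h ≈ 4.93 m

The moment of inertia is (1/2)MR², giving k ≡ I/(MR²) = 0.5.
Since it rolls without slipping, ω = v/R and KE = ½Mv² + ½Iω² = ½(1+k)Mv² = (3/4)Mv².
At the top the kinetic energy is zero, so (3/4)Mv₀² = Mgh.
Thus h = (1+k)v₀²/(2g) = 1.5 × 8.03² / (2 × 9.81) ≈ 4.93 m.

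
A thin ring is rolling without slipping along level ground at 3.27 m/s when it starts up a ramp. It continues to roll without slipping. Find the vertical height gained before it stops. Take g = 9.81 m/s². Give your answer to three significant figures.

h ≈ 1.09 m

With I = MR², the ratio k = I/(MR²) is 1.
Pure rolling means v = ωR; then KE = ½Mv² + ½I(v/R)² = ½(1+k)Mv² = Mv².
All of this converts to potential energy at the highest point: Mv₀² = Mgh.
Thus h = (1+k)v₀²/(2g) = 2 × 3.27² / (2 × 9.81) ≈ 1.09 m.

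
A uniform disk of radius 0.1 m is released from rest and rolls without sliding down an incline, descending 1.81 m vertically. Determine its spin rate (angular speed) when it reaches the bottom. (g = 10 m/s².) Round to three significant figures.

The moment of inertia is (1/2)MR², giving k ≡ I/(MR²) = 0.5.
Pure rolling means v = ωR; then KE = ½Mv² + ½I(v/R)² = ½(1+k)Mv² = (3/4)Mv².
Energy conservation Mgh = ½(1+k)Mv² gives v = √(2gh/(1+k)) = √(2 × 10 × 1.81 / 1.5) = 4.913 m/s.
Then ω = v/R = 4.913 / 0.1 ≈ 49.1 rad/s.

ω ≈ 49.1 rad/s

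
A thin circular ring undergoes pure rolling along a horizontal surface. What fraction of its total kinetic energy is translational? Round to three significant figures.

fraction ≈ 0.500

For this body I = MR², i.e. k = I/(MR²) = 1.
With ω = v/R, KE_trans = ½Mv² and KE_rot = ½Iω² = ½kMv², so KE_total = ½(1+k)Mv².
The translational fraction is therefore 1/(1+k) = 1/2 ≈ 0.500.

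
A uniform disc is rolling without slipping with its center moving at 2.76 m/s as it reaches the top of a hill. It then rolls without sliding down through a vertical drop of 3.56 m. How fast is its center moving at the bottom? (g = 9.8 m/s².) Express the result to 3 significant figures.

For this body I = (1/2)MR², i.e. k = I/(MR²) = 0.5.
Rolling without slipping gives ω = v/R, so the total kinetic energy is ½Mv² + ½Iω² = ½(1+k)Mv² = (3/4)Mv².
Conserving energy between top and bottom: (3/4)Mv² = (3/4)Mv₀² + Mgh, hence v² = v₀² + 2gh/(1+k).
v = √(2.76² + 2×9.8×3.56/1.5) = √54.13 ≈ 7.36 m/s.

v ≈ 7.36 m/s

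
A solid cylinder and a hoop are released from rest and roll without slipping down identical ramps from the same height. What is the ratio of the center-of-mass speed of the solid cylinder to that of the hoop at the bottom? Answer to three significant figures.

v_ratio ≈ 1.15

Each satisfies Mgh = ½(1+k)Mv² with k = I/(MR²), so v ∝ 1/√(1+k).
For the solid cylinder k = 0.5; for the hoop k = 1.
v₁/v₂ = √((1+k₂)/(1+k₁)) = √(2/1.5) ≈ 1.15.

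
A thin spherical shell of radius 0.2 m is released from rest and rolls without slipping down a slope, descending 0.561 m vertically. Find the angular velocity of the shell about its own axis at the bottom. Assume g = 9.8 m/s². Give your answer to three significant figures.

With I = (2/3)MR², the ratio k = I/(MR²) is 2/3.
Rolling without slipping gives ω = v/R, so the total kinetic energy is ½Mv² + ½Iω² = ½(1+k)Mv² = (5/6)Mv².
Energy conservation Mgh = ½(1+k)Mv² gives v = √(2gh/(1+k)) = √(2 × 9.8 × 0.561 / 1.667) = 2.569 m/s.
The angular speed follows from ω = v/R = 2.569/0.2 ≈ 12.8 rad/s.

ω ≈ 12.8 rad/s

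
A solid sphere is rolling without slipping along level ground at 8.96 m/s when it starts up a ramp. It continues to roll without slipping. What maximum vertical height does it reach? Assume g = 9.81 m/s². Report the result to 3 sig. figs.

With I = (2/5)MR², the ratio k = I/(MR²) is 0.4.
Since it rolls without slipping, ω = v/R and KE = ½Mv² + ½Iω² = ½(1+k)Mv² = (7/10)Mv².
At the top the kinetic energy is zero, so (7/10)Mv₀² = Mgh.
Thus h = (1+k)v₀²/(2g) = 1.4 × 8.96² / (2 × 9.81) ≈ 5.73 m.

h ≈ 5.73 m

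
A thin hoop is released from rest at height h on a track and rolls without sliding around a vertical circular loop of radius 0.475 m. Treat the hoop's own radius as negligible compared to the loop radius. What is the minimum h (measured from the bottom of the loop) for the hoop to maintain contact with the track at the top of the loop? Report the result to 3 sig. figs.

h_min ≈ 1.43 m

The moment of inertia is MR², giving k ≡ I/(MR²) = 1.
At the top of the loop, the minimum-contact condition is Mg = Mv_top²/r, so v_top² = gr.
With ω = v/R, the kinetic energy at speed v is ½(1+k)Mv² = Mv².
Energy conservation from release (height h) to the top (height 2r): Mgh = Mg(2r) + M·gr.
Thus h_min = 2r + (1+k)r/2 = r(2 + 2/2) = 0.475 × 3 ≈ 1.43 m.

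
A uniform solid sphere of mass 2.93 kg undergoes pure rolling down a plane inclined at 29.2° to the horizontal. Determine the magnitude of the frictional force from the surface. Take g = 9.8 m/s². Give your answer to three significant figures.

f ≈ 4.00 N

Here I = (2/5)MR², so the shape factor k = I/(MR²) = 0.4.
Along the incline Mg sinθ − f = Ma, and torque about the center fR = Iα = kMR²(a/R) gives f = kMa.
Combining, a = g sinθ/(1+k) and f = kMa = kMg sinθ/(1+k).
f = 0.4 × 2.93 × 9.8 × sin29.2° / 1.4 ≈ 4.00 N.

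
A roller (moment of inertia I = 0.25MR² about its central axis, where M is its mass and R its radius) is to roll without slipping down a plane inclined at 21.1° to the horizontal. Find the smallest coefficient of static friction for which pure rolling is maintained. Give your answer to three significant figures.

μ_min ≈ 0.0772

The moment of inertia is 0.25MR², giving k ≡ I/(MR²) = 0.25.
Newton's second law down the slope: Mg sinθ − f = Ma. The torque equation fR = Iα (with α = a/R) gives f = kMa.
These give a = g sinθ/(1+k) and the required friction f = kMg sinθ/(1+k).
With N = Mg cosθ, the no-slip condition f ≤ μN gives μ_min = f/N = k tanθ/(1+k).
μ_min = 0.25 × tan21.1° / 1.25 ≈ 0.0772.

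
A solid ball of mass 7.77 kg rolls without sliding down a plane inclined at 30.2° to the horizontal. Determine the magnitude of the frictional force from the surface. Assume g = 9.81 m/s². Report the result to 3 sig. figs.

f ≈ 11.0 N

Here I = (2/5)MR², so the shape factor k = I/(MR²) = 0.4.
Along the incline Mg sinθ − f = Ma, and torque about the center fR = Iα = kMR²(a/R) gives f = kMa.
Combining, a = g sinθ/(1+k) and f = kMa = kMg sinθ/(1+k).
f = 0.4 × 7.77 × 9.81 × sin30.2° / 1.4 ≈ 11.0 N.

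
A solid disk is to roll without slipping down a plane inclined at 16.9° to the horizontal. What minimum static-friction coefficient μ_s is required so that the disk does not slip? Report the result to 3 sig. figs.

μ_min ≈ 0.101

The moment of inertia is (1/2)MR², giving k ≡ I/(MR²) = 0.5.
Newton's second law down the slope: Mg sinθ − f = Ma. The torque equation fR = Iα (with α = a/R) gives f = kMa.
These give a = g sinθ/(1+k) and the required friction f = kMg sinθ/(1+k).
The normal force is N = Mg cosθ, so μ_min = f/N = k tanθ/(1+k).
μ_min = 0.5 × tan16.9° / 1.5 ≈ 0.101.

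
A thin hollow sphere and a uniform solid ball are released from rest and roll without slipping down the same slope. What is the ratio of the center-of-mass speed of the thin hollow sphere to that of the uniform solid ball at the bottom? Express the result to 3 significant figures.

v_ratio ≈ 0.917

Each satisfies Mgh = ½(1+k)Mv² with k = I/(MR²), so v ∝ 1/√(1+k).
For the thin hollow sphere k = 2/3; for the uniform solid ball k = 0.4.
v₁/v₂ = √((1+k₂)/(1+k₁)) = √(1.4/1.667) ≈ 0.917.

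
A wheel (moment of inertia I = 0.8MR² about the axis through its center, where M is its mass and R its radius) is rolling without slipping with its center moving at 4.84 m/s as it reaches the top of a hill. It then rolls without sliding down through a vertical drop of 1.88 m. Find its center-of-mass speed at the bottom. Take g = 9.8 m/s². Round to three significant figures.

Here I = 0.8MR², so the shape factor k = I/(MR²) = 0.8.
Rolling without slipping gives ω = v/R, so the total kinetic energy is ½Mv² + ½Iω² = ½(1+k)Mv² = (9/10)Mv².
Energy conservation: (9/10)Mv₀² + Mgh = (9/10)Mv², so v² = v₀² + 2gh/(1+k).
v = √(4.84² + 2×9.8×1.88/1.8) = √43.9 ≈ 6.63 m/s.

v ≈ 6.63 m/s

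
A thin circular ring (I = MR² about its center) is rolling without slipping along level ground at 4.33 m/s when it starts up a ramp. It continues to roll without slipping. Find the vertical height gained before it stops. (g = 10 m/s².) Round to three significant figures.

With I = MR², the ratio k = I/(MR²) is 1.
The rolling condition ω = v/R makes the rotational term ½I(v/R)² = ½kMv², so KE_total = ½(1+k)Mv² = Mv².
At the top the kinetic energy is zero, so Mv₀² = Mgh.
Thus h = (1+k)v₀²/(2g) = 2 × 4.33² / (2 × 10) ≈ 1.87 m.

h ≈ 1.87 m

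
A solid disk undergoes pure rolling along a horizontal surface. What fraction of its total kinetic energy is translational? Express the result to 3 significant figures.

For this body I = (1/2)MR², i.e. k = I/(MR²) = 0.5.
Since ω = v/R, the translational part is ½Mv² and the rotational part is ½I(v/R)² = ½kMv²; the total is ½(1+k)Mv².
The translational fraction is therefore 1/(1+k) = 1/1.5 ≈ 0.667.

fraction ≈ 0.667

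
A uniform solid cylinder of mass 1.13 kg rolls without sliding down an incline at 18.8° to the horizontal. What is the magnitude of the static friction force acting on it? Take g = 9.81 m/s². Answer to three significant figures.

f ≈ 1.19 N

With I = (1/2)MR², the ratio k = I/(MR²) is 0.5.
Along the incline Mg sinθ − f = Ma, and torque about the center fR = Iα = kMR²(a/R) gives f = kMa.
Combining, a = g sinθ/(1+k) and f = kMa = kMg sinθ/(1+k).
f = 0.5 × 1.13 × 9.81 × sin18.8° / 1.5 ≈ 1.19 N.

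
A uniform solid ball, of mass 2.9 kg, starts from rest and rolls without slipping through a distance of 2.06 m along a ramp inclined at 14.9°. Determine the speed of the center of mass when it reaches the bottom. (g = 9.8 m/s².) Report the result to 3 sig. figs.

The moment of inertia is (2/5)MR², giving k ≡ I/(MR²) = 0.4.
Rolling without slipping gives ω = v/R, so the total kinetic energy is ½Mv² + ½Iω² = ½(1+k)Mv² = (7/10)Mv².
The vertical drop is h = L sinθ = 2.06 × sin14.9° = 0.5297 m.
Energy conservation: Mgh = (7/10)Mv², so v = √(2gh/(1+k)) = √(2 × 9.8 × 0.5297 / 1.4) ≈ 2.72 m/s.

v ≈ 2.72 m/s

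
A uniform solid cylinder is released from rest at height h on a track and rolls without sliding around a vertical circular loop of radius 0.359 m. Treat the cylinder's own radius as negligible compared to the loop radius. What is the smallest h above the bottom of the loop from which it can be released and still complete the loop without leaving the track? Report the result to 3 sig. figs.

h_min ≈ 0.987 m

With I = (1/2)MR², the ratio k = I/(MR²) is 0.5.
At the top of the loop, the minimum-contact condition is Mg = Mv_top²/r, so v_top² = gr.
With ω = v/R, the kinetic energy at speed v is ½(1+k)Mv² = (3/4)Mv².
Energy conservation from release (height h) to the top (height 2r): Mgh = Mg(2r) + (3/4)M·gr.
Thus h_min = 2r + (1+k)r/2 = r(2 + 1.5/2) = 0.359 × 2.75 ≈ 0.987 m.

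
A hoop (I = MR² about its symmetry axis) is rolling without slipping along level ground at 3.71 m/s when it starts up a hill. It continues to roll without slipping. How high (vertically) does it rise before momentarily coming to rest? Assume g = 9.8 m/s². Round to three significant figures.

The moment of inertia is MR², giving k ≡ I/(MR²) = 1.
Pure rolling means v = ωR; then KE = ½Mv² + ½I(v/R)² = ½(1+k)Mv² = Mv².
At the top the kinetic energy is zero, so Mv₀² = Mgh.
Thus h = (1+k)v₀²/(2g) = 2 × 3.71² / (2 × 9.8) ≈ 1.40 m.

h ≈ 1.40 m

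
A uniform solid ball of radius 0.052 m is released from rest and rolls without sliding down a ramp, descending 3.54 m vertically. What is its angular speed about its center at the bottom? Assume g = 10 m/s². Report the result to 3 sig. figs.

ω ≈ 137 rad/s

Here I = (2/5)MR², so the shape factor k = I/(MR²) = 0.4.
Since it rolls without slipping, ω = v/R and KE = ½Mv² + ½Iω² = ½(1+k)Mv² = (7/10)Mv².
Energy conservation Mgh = ½(1+k)Mv² gives v = √(2gh/(1+k)) = √(2 × 10 × 3.54 / 1.4) = 7.111 m/s.
Then ω = v/R = 7.111 / 0.052 ≈ 137 rad/s.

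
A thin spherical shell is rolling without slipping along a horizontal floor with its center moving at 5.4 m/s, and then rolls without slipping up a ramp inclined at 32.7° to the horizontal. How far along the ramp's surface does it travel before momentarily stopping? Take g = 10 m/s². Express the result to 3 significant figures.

d ≈ 4.50 m

Here I = (2/3)MR², so the shape factor k = I/(MR²) = 2/3.
Pure rolling means v = ωR; then KE = ½Mv² + ½I(v/R)² = ½(1+k)Mv² = (5/6)Mv².
Setting this equal to Mgh gives the vertical rise h = (1+k)v₀²/(2g) = 1.667×5.4²/(2×10) = 2.43 m.
Along the incline, d = h/sinθ = 2.43/sin32.7° ≈ 4.50 m.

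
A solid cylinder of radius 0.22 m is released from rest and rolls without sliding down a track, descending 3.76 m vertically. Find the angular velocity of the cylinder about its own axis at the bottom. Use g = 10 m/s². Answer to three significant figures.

Here I = (1/2)MR², so the shape factor k = I/(MR²) = 0.5.
The rolling condition ω = v/R makes the rotational term ½I(v/R)² = ½kMv², so KE_total = ½(1+k)Mv² = (3/4)Mv².
Energy conservation Mgh = ½(1+k)Mv² gives v = √(2gh/(1+k)) = √(2 × 10 × 3.76 / 1.5) = 7.08 m/s.
Then ω = v/R = 7.08 / 0.22 ≈ 32.2 rad/s.

ω ≈ 32.2 rad/s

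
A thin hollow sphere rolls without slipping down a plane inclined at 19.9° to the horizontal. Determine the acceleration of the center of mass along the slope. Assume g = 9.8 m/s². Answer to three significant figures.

a ≈ 2.00 m/s²

The moment of inertia is (2/3)MR², giving k ≡ I/(MR²) = 2/3.
Along the incline Mg sinθ − f = Ma, and torque about the center fR = Iα = kMR²(a/R) gives f = kMa.
Eliminating f: Mg sinθ = (1+k)Ma, so a = g sinθ/(1+k) = 9.8 × sin19.9° / 1.667 ≈ 2.00 m/s².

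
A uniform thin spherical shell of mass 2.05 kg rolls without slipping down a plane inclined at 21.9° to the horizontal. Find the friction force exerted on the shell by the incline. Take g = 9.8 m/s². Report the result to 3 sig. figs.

f ≈ 3.00 N

For this body I = (2/3)MR², i.e. k = I/(MR²) = 2/3.
Along the incline Mg sinθ − f = Ma, and torque about the center fR = Iα = kMR²(a/R) gives f = kMa.
Combining, a = g sinθ/(1+k) and f = kMa = kMg sinθ/(1+k).
f = (2/3) × 2.05 × 9.8 × sin21.9° / 1.667 ≈ 3.00 N.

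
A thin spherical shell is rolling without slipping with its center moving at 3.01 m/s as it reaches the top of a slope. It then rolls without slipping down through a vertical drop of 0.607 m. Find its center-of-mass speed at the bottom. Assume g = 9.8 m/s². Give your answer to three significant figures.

v ≈ 4.02 m/s

With I = (2/3)MR², the ratio k = I/(MR²) is 2/3.
Rolling without slipping gives ω = v/R, so the total kinetic energy is ½Mv² + ½Iω² = ½(1+k)Mv² = (5/6)Mv².
Conserving energy between top and bottom: (5/6)Mv² = (5/6)Mv₀² + Mgh, hence v² = v₀² + 2gh/(1+k).
v = √(3.01² + 2×9.8×0.607/1.667) = √16.2 ≈ 4.02 m/s.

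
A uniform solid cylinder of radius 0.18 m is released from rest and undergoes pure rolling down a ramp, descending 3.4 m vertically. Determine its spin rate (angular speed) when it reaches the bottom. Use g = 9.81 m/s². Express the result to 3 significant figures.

ω ≈ 37.0 rad/s

The moment of inertia is (1/2)MR², giving k ≡ I/(MR²) = 0.5.
Since it rolls without slipping, ω = v/R and KE = ½Mv² + ½Iω² = ½(1+k)Mv² = (3/4)Mv².
Energy conservation Mgh = ½(1+k)Mv² gives v = √(2gh/(1+k)) = √(2 × 9.81 × 3.4 / 1.5) = 6.669 m/s.
The angular speed follows from ω = v/R = 6.669/0.18 ≈ 37.0 rad/s.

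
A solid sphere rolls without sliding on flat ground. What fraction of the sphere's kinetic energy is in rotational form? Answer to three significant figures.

The moment of inertia is (2/5)MR², giving k ≡ I/(MR²) = 0.4.
Since ω = v/R, the translational part is ½Mv² and the rotational part is ½I(v/R)² = ½kMv²; the total is ½(1+k)Mv².
The rotational fraction is therefore k/(1+k) = 0.4/1.4 ≈ 0.286.

fraction ≈ 0.286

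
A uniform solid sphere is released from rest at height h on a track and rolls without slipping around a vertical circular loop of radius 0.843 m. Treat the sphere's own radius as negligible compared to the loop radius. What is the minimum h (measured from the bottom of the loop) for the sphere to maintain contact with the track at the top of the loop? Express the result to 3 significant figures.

With I = (2/5)MR², the ratio k = I/(MR²) is 0.4.
At the top of the loop, the minimum-contact condition is Mg = Mv_top²/r, so v_top² = gr.
With ω = v/R, the kinetic energy at speed v is ½(1+k)Mv² = (7/10)Mv².
Energy conservation from release (height h) to the top (height 2r): Mgh = Mg(2r) + (7/10)M·gr.
Thus h_min = 2r + (1+k)r/2 = r(2 + 1.4/2) = 0.843 × 2.7 ≈ 2.28 m.

h_min ≈ 2.28 m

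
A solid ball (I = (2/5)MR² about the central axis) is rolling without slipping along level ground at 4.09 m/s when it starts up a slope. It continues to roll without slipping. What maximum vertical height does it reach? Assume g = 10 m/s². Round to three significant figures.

h ≈ 1.17 m

The moment of inertia is (2/5)MR², giving k ≡ I/(MR²) = 0.4.
The rolling condition ω = v/R makes the rotational term ½I(v/R)² = ½kMv², so KE_total = ½(1+k)Mv² = (7/10)Mv².
At the top the kinetic energy is zero, so (7/10)Mv₀² = Mgh.
Thus h = (1+k)v₀²/(2g) = 1.4 × 4.09² / (2 × 10) ≈ 1.17 m.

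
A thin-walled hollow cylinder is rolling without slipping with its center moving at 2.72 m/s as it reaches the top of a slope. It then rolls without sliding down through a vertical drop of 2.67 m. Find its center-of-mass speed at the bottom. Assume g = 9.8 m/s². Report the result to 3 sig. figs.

v ≈ 5.79 m/s

Here I = MR², so the shape factor k = I/(MR²) = 1.
Since it rolls without slipping, ω = v/R and KE = ½Mv² + ½Iω² = ½(1+k)Mv² = Mv².
Energy conservation: Mv₀² + Mgh = Mv², so v² = v₀² + 2gh/(1+k).
v = √(2.72² + 2×9.8×2.67/2) = √33.56 ≈ 5.79 m/s.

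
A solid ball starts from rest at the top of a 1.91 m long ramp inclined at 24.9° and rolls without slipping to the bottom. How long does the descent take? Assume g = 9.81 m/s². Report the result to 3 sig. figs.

The moment of inertia is (2/5)MR², giving k ≡ I/(MR²) = 0.4.
Translational: Mg sinθ − f = Ma. Rotational about the CM: fR = Iα = kMRa, so f = kMa.
Hence a = g sinθ/(1+k) = 9.81×sin24.9°/1.4 = 2.95 m/s².
With constant a from rest, t = √(2L/a) = √(2·1.91/2.95) ≈ 1.14 s.

t ≈ 1.14 s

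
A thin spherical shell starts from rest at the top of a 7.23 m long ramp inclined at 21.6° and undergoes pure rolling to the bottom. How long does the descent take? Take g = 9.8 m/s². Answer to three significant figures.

For this body I = (2/3)MR², i.e. k = I/(MR²) = 2/3.
Along the incline Mg sinθ − f = Ma, and torque about the center fR = Iα = kMR²(a/R) gives f = kMa.
Hence a = g sinθ/(1+k) = 9.8×sin21.6°/1.667 = 2.165 m/s².
Starting from rest, L = ½at², so t = √(2L/a) = √(2×7.23/2.165) ≈ 2.58 s.

t ≈ 2.58 s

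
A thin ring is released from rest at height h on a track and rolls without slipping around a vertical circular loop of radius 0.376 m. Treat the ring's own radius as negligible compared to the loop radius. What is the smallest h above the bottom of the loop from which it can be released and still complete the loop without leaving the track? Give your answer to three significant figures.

Here I = MR², so the shape factor k = I/(MR²) = 1.
At the top of the loop, the minimum-contact condition is Mg = Mv_top²/r, so v_top² = gr.
With ω = v/R, the kinetic energy at speed v is ½(1+k)Mv² = Mv².
Energy conservation from release (height h) to the top (height 2r): Mgh = Mg(2r) + M·gr.
Thus h_min = 2r + (1+k)r/2 = r(2 + 2/2) = 0.376 × 3 ≈ 1.13 m.

h_min ≈ 1.13 m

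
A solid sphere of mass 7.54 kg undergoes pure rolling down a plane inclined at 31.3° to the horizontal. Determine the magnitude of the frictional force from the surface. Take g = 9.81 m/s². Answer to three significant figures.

With I = (2/5)MR², the ratio k = I/(MR²) is 0.4.
Newton's second law down the slope: Mg sinθ − f = Ma. The torque equation fR = Iα (with α = a/R) gives f = kMa.
Combining, a = g sinθ/(1+k) and f = kMa = kMg sinθ/(1+k).
f = 0.4 × 7.54 × 9.81 × sin31.3° / 1.4 ≈ 11.0 N.

f ≈ 11.0 N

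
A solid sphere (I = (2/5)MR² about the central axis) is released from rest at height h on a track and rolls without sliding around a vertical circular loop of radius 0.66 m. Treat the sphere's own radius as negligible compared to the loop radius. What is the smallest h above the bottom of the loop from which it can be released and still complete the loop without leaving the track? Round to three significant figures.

With I = (2/5)MR², the ratio k = I/(MR²) is 0.4.
At the top, contact is just lost when gravity alone supplies the centripetal force: Mg = Mv_top²/r, i.e. v_top² = gr.
With ω = v/R, the kinetic energy at speed v is ½(1+k)Mv² = (7/10)Mv².
Energy conservation from release (height h) to the top (height 2r): Mgh = Mg(2r) + (7/10)M·gr.
Thus h_min = 2r + (1+k)r/2 = r(2 + 1.4/2) = 0.66 × 2.7 ≈ 1.78 m.

h_min ≈ 1.78 m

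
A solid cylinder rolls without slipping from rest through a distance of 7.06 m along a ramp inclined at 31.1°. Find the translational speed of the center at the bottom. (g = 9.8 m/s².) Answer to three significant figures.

With I = (1/2)MR², the ratio k = I/(MR²) is 0.5.
Pure rolling means v = ωR; then KE = ½Mv² + ½I(v/R)² = ½(1+k)Mv² = (3/4)Mv².
The vertical drop is h = L sinθ = 7.06 × sin31.1° = 3.647 m.
Energy conservation: Mgh = (3/4)Mv², so v = √(2gh/(1+k)) = √(2 × 9.8 × 3.647 / 1.5) ≈ 6.90 m/s.

v ≈ 6.90 m/s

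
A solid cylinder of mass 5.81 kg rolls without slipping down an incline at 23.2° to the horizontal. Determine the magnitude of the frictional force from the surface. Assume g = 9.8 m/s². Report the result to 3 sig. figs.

Here I = (1/2)MR², so the shape factor k = I/(MR²) = 0.5.
Translational: Mg sinθ − f = Ma. Rotational about the CM: fR = Iα = kMRa, so f = kMa.
Combining, a = g sinθ/(1+k) and f = kMa = kMg sinθ/(1+k).
f = 0.5 × 5.81 × 9.8 × sin23.2° / 1.5 ≈ 7.48 N.

f ≈ 7.48 N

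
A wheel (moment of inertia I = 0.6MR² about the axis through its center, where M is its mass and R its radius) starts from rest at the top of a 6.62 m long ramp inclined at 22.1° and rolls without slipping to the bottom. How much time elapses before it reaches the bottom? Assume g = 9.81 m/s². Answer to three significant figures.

t ≈ 2.40 s

With I = 0.6MR², the ratio k = I/(MR²) is 0.6.
Newton's second law down the slope: Mg sinθ − f = Ma. The torque equation fR = Iα (with α = a/R) gives f = kMa.
Hence a = g sinθ/(1+k) = 9.81×sin22.1°/1.6 = 2.307 m/s².
With constant a from rest, t = √(2L/a) = √(2·6.62/2.307) ≈ 2.40 s.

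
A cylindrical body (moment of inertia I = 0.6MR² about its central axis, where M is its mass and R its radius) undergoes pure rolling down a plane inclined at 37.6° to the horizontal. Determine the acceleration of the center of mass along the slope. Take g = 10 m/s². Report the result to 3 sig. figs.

Here I = 0.6MR², so the shape factor k = I/(MR²) = 0.6.
Along the incline Mg sinθ − f = Ma, and torque about the center fR = Iα = kMR²(a/R) gives f = kMa.
Eliminating f: Mg sinθ = (1+k)Ma, so a = g sinθ/(1+k) = 10 × sin37.6° / 1.6 ≈ 3.81 m/s².

a ≈ 3.81 m/s²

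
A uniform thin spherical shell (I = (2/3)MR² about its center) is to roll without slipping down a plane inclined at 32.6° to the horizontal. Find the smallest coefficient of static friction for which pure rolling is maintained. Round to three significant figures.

μ_min ≈ 0.256

With I = (2/3)MR², the ratio k = I/(MR²) is 2/3.
Along the incline Mg sinθ − f = Ma, and torque about the center fR = Iα = kMR²(a/R) gives f = kMa.
These give a = g sinθ/(1+k) and the required friction f = kMg sinθ/(1+k).
The normal force is N = Mg cosθ, so μ_min = f/N = k tanθ/(1+k).
μ_min = (2/3) × tan32.6° / 1.667 ≈ 0.256.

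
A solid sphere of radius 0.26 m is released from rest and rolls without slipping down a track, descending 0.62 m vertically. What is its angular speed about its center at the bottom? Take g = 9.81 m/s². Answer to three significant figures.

With I = (2/5)MR², the ratio k = I/(MR²) is 0.4.
Since it rolls without slipping, ω = v/R and KE = ½Mv² + ½Iω² = ½(1+k)Mv² = (7/10)Mv².
Energy conservation Mgh = ½(1+k)Mv² gives v = √(2gh/(1+k)) = √(2 × 9.81 × 0.62 / 1.4) = 2.948 m/s.
Then ω = v/R = 2.948 / 0.26 ≈ 11.3 rad/s.

ω ≈ 11.3 rad/s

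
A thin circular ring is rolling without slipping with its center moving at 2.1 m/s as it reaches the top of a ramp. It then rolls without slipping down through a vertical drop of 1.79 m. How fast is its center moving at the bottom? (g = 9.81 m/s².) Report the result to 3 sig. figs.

With I = MR², the ratio k = I/(MR²) is 1.
Since it rolls without slipping, ω = v/R and KE = ½Mv² + ½Iω² = ½(1+k)Mv² = Mv².
Energy conservation: Mv₀² + Mgh = Mv², so v² = v₀² + 2gh/(1+k).
v = √(2.1² + 2×9.81×1.79/2) = √21.97 ≈ 4.69 m/s.

v ≈ 4.69 m/s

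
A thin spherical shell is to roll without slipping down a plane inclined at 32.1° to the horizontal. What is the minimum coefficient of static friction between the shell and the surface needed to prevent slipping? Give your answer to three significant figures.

μ_min ≈ 0.251

The moment of inertia is (2/3)MR², giving k ≡ I/(MR²) = 2/3.
Newton's second law down the slope: Mg sinθ − f = Ma. The torque equation fR = Iα (with α = a/R) gives f = kMa.
These give a = g sinθ/(1+k) and the required friction f = kMg sinθ/(1+k).
The normal force is N = Mg cosθ, so μ_min = f/N = k tanθ/(1+k).
μ_min = (2/3) × tan32.1° / 1.667 ≈ 0.251.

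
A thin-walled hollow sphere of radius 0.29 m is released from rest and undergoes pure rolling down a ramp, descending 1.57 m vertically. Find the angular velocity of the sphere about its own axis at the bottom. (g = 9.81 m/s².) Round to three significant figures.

ω ≈ 14.8 rad/s

For this body I = (2/3)MR², i.e. k = I/(MR²) = 2/3.
Rolling without slipping gives ω = v/R, so the total kinetic energy is ½Mv² + ½Iω² = ½(1+k)Mv² = (5/6)Mv².
Energy conservation Mgh = ½(1+k)Mv² gives v = √(2gh/(1+k)) = √(2 × 9.81 × 1.57 / 1.667) = 4.299 m/s.
Then ω = v/R = 4.299 / 0.29 ≈ 14.8 rad/s.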